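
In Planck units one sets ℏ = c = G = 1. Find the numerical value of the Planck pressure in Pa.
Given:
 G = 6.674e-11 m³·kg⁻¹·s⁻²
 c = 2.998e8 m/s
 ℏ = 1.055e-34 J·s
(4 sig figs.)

4.632e113 Pa

p_P = c⁷/(ℏG²)
  = 2.177e59 / 4.699e-55
  = 4.632e113 Pa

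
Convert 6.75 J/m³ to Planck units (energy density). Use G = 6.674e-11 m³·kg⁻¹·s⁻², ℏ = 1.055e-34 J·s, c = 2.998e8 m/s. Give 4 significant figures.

Planck energy density: u_P = c⁷/(ℏG²) = 4.632e113 J/m³.
6.75 / 4.632e113 = 1.457e-113

1.457e-113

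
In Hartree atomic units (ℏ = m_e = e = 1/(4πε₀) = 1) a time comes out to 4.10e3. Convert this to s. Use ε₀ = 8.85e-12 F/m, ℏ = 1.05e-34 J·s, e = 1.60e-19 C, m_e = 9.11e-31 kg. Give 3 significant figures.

One atomic unit of time: τ_au = (4πε₀)²ℏ³/(m_e e⁴) = 2.40e-17 s.
4.10e3 × 2.40e-17 s = 9.83e-14 s

9.83e-14 s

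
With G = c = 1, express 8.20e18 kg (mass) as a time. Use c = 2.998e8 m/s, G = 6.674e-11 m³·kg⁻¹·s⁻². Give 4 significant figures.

Mass → time via G/c³.
8.20e18 kg × (G/c³) = 2.031e-17 s

2.031e-17 s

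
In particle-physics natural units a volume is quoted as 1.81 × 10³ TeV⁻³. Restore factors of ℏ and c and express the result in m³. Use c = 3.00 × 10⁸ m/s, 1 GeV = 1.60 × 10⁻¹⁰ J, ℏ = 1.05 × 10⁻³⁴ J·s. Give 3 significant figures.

1.38 × 10⁻⁵³ m³

Volume is [L]³ = [E]⁻³·(ℏc)³.
1 GeV⁻³ → (ℏc)³ × (1 GeV in J)⁻³ = 7.63 × 10⁻⁴⁸ m³.
Convert the energy scale: 1.81 × 10³ TeV⁻³ = 1.81 × 10⁻⁶ GeV⁻³.
Result: 1.81 × 10⁻⁶ × 7.63 × 10⁻⁴⁸ = 1.38 × 10⁻⁵³ m³.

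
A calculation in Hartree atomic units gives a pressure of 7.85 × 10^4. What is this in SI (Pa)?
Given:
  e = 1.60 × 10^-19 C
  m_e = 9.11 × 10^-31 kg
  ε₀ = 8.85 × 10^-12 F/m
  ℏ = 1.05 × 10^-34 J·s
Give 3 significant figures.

2.37 × 10^18 Pa

One atomic unit of pressure: P_au = E_h/a₀³ = m_e⁴e¹⁰/((4πε₀)⁵ℏ⁸) = 3.01 × 10^13 Pa.
7.85 × 10^4 × 3.01 × 10^13 Pa = 2.37 × 10^18 Pa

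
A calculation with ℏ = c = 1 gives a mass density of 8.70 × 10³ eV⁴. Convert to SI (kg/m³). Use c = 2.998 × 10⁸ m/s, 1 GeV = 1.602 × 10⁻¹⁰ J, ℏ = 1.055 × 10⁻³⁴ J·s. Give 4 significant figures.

2.015 × 10⁻¹² kg/m³

Mass density is [E]/(c²[L]³) = [E]⁴/(ℏ³c⁵).
1 GeV⁴ → 1/(ℏ³c⁵) × (1 GeV in J)⁴ = 2.316 × 10²⁰ kg/m³.
Convert the energy scale: 8.70 × 10³ eV⁴ = 8.70 × 10⁻³³ GeV⁴.
Result: 8.70 × 10⁻³³ × 2.316 × 10²⁰ = 2.015 × 10⁻¹² kg/m³.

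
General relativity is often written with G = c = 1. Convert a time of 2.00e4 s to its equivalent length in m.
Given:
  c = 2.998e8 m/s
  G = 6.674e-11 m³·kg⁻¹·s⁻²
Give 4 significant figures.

Time → length via c.
2.00e4 s × (c) = 5.996e12 m

5.996e12 m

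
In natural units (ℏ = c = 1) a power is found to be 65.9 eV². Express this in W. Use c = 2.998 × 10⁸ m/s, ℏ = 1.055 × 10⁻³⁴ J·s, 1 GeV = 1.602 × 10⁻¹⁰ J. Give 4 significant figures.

0.01603 W

Power is [E]/[T] = [E]²/ℏ.
1 GeV² → 1/ℏ × (1 GeV in J)² = 2.433 × 10¹⁴ W.
Convert the energy scale: 65.9 eV² = 6.59 × 10⁻¹⁷ GeV².
Result: 6.59 × 10⁻¹⁷ × 2.433 × 10¹⁴ = 0.01603 W.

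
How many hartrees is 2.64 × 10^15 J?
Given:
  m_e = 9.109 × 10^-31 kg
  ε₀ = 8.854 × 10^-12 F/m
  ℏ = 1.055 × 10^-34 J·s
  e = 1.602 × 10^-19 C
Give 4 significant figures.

hartree: E_h = m_e e⁴/(4πε₀ℏ)² = 4.354 × 10^-18 J.
2.64 × 10^15 / 4.354 × 10^-18 = 6.063 × 10^32

6.063 × 10^32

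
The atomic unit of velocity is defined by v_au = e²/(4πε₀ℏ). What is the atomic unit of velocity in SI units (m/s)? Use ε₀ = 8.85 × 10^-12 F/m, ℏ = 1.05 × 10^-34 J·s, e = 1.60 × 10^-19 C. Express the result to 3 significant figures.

v_au = e²/(4πε₀ℏ)
  = 2.56 × 10^-38 / 1.17 × 10^-44
  = 2.19 × 10^6 m/s

2.19 × 10^6 m/s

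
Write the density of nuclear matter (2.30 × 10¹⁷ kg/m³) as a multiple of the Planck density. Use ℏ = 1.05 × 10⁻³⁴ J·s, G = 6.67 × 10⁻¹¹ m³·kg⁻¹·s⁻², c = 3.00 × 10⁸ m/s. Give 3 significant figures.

4.42 × 10⁻⁸⁰

Planck density: ρ_P = c⁵/(ℏG²) = 5.20 × 10⁹⁶ kg/m³.
2.30 × 10¹⁷ / 5.20 × 10⁹⁶ = 4.42 × 10⁻⁸⁰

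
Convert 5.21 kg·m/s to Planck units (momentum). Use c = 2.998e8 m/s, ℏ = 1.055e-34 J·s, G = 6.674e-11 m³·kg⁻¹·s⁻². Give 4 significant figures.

0.7983

Planck momentum: p_P = √(ℏc³/G) = 6.527 kg·m/s.
5.21 / 6.527 = 0.7983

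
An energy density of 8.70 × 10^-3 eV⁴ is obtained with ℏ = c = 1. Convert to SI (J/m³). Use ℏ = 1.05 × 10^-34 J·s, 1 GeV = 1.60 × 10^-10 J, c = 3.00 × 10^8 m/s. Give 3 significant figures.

0.182 J/m³

[E]/[L]³ = [E]⁴/(ℏc)³; restore (ℏc)⁻³.
1 GeV⁴ → 1/(ℏc)³ × (1 GeV in J)⁴ = 2.10 × 10^37 J/m³.
Convert the energy scale: 8.70 × 10^-3 eV⁴ = 8.70 × 10^-39 GeV⁴.
Result: 8.70 × 10^-39 × 2.10 × 10^37 = 0.182 J/m³.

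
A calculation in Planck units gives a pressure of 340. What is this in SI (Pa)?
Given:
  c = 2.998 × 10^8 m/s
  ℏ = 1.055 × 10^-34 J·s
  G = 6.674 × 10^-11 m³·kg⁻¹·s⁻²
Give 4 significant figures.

One Planck pressure: p_P = c⁷/(ℏG²) = 4.632 × 10^113 Pa.
340 × 4.632 × 10^113 Pa = 1.575 × 10^116 Pa

1.575 × 10^116 Pa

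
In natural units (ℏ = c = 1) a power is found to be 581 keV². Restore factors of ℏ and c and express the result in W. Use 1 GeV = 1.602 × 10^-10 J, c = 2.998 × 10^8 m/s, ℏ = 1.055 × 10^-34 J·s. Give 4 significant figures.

Power is [E]/[T] = [E]²/ℏ.
1 GeV² → 1/ℏ × (1 GeV in J)² = 2.433 × 10^14 W.
Convert the energy scale: 581 keV² = 5.81 × 10^-10 GeV².
Result: 5.81 × 10^-10 × 2.433 × 10^14 = 1.413 × 10^5 W.

1.413 × 10^5 W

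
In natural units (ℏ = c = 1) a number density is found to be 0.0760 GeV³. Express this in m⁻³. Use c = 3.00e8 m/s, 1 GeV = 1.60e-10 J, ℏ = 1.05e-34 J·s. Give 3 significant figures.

9.96e45 m⁻³

Number density is [L]⁻³ = [E]³/(ℏc)³.
1 GeV³ → 1/(ℏc)³ × (1 GeV in J)³ = 1.31e47 m⁻³.
Result: 0.0760 × 1.31e47 = 9.96e45 m⁻³.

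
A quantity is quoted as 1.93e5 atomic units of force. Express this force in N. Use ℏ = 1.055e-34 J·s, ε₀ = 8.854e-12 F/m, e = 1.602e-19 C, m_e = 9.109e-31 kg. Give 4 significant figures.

0.01586 N

One atomic unit of force: F_au = E_h/a₀ = m_e²e⁶/((4πε₀)³ℏ⁴) = 8.220e-8 N.
1.93e5 × 8.220e-8 N = 0.01586 N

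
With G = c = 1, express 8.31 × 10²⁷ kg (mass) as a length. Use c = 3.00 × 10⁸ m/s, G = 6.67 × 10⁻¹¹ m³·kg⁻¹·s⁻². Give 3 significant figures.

In G = c = 1 units mass has dimensions of length; the conversion factor is G/c².
8.31 × 10²⁷ kg × (G/c²) = 6.16 m

6.16 m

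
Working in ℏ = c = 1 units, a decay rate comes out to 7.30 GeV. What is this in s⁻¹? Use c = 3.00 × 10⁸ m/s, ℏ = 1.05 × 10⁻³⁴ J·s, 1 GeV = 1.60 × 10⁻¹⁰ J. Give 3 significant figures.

1.11 × 10²⁵ s⁻¹

A rate is [E]/ℏ; divide by ℏ.
1 GeV → 1/ℏ × (1 GeV in J) = 1.52 × 10²⁴ s⁻¹.
Result: 7.30 × 1.52 × 10²⁴ = 1.11 × 10²⁵ s⁻¹.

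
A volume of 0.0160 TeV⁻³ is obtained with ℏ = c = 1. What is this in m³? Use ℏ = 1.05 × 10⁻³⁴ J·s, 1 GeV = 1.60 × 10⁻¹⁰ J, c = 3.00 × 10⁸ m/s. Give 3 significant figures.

Volume is [L]³ = [E]⁻³·(ℏc)³.
1 GeV⁻³ → (ℏc)³ × (1 GeV in J)⁻³ = 7.63 × 10⁻⁴⁸ m³.
Convert the energy scale: 0.0160 TeV⁻³ = 1.60 × 10⁻¹¹ GeV⁻³.
Result: 1.60 × 10⁻¹¹ × 7.63 × 10⁻⁴⁸ = 1.22 × 10⁻⁵⁸ m³.

1.22 × 10⁻⁵⁸ m³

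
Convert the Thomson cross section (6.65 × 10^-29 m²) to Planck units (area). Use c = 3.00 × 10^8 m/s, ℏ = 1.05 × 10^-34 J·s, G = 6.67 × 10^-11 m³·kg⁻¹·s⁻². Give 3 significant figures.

2.56 × 10^41

Planck area: A_P = ℏG/c³ = 2.59 × 10^-70 m².
6.65 × 10^-29 / 2.59 × 10^-70 = 2.56 × 10^41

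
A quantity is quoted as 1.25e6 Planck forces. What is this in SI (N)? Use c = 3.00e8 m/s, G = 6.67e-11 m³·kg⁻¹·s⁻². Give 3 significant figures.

One Planck force: F_P = c⁴/G = 1.21e44 N.
1.25e6 × 1.21e44 N = 1.52e50 N

1.52e50 N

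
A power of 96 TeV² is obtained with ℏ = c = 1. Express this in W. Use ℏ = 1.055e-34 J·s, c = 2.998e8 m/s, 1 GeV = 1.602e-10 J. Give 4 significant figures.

2.335e22 W

Power is [E]/[T] = [E]²/ℏ.
1 GeV² → 1/ℏ × (1 GeV in J)² = 2.433e14 W.
Convert the energy scale: 96 TeV² = 9.60e7 GeV².
Result: 9.60e7 × 2.433e14 = 2.335e22 W.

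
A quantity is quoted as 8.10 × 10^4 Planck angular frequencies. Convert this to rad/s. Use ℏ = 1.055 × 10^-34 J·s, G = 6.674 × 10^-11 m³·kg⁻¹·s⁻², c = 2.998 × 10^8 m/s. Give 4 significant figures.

One Planck angular frequency: ω_P = √(c⁵/(ℏG)) = 1.855 × 10^43 rad/s.
8.10 × 10^4 × 1.855 × 10^43 rad/s = 1.502 × 10^48 rad/s

1.502 × 10^48 rad/s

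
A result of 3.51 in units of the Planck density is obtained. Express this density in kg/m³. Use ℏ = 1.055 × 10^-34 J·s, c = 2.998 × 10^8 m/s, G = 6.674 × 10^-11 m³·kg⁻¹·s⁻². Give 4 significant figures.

One Planck density: ρ_P = c⁵/(ℏG²) = 5.154 × 10^96 kg/m³.
3.51 × 5.154 × 10^96 kg/m³ = 1.809 × 10^97 kg/m³

1.809 × 10^97 kg/m³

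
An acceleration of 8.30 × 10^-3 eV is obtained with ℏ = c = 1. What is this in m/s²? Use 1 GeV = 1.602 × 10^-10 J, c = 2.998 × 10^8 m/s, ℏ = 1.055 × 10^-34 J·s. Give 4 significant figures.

3.779 × 10^21 m/s²

Acceleration is [L]/[T]² = c·[E]/ℏ.
1 GeV → c/ℏ × (1 GeV in J) = 4.552 × 10^32 m/s².
Convert the energy scale: 8.30 × 10^-3 eV = 8.30 × 10^-12 GeV.
Result: 8.30 × 10^-12 × 4.552 × 10^32 = 3.779 × 10^21 m/s².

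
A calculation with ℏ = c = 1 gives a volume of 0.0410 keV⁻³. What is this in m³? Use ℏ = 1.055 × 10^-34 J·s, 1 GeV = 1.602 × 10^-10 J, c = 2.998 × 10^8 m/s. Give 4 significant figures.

3.155 × 10^-31 m³

Volume is [L]³ = [E]⁻³·(ℏc)³.
1 GeV⁻³ → (ℏc)³ × (1 GeV in J)⁻³ = 7.696 × 10^-48 m³.
Convert the energy scale: 0.0410 keV⁻³ = 4.10 × 10^16 GeV⁻³.
Result: 4.10 × 10^16 × 7.696 × 10^-48 = 3.155 × 10^-31 m³.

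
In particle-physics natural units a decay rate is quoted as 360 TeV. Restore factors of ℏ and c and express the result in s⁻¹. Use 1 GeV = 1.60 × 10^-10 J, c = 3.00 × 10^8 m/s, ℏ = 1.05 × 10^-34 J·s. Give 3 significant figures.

A rate is [E]/ℏ; divide by ℏ.
1 GeV → 1/ℏ × (1 GeV in J) = 1.52 × 10^24 s⁻¹.
Convert the energy scale: 360 TeV = 3.60 × 10^5 GeV.
Result: 3.60 × 10^5 × 1.52 × 10^24 = 5.49 × 10^29 s⁻¹.

5.49 × 10^29 s⁻¹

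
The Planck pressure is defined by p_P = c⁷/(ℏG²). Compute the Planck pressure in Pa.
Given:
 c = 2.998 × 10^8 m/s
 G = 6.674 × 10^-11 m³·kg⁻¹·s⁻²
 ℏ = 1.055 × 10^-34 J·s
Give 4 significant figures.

4.632 × 10^113 Pa

p_P = c⁷/(ℏG²)
  = 2.177 × 10^59 / 4.699 × 10^-55
  = 4.632 × 10^113 Pa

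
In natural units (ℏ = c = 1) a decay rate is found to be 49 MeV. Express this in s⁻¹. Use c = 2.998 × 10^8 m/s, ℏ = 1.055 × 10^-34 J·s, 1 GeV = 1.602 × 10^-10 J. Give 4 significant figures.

A rate is [E]/ℏ; divide by ℏ.
1 GeV → 1/ℏ × (1 GeV in J) = 1.518 × 10^24 s⁻¹.
Convert the energy scale: 49 MeV = 0.0490 GeV.
Result: 0.0490 × 1.518 × 10^24 = 7.441 × 10^22 s⁻¹.

7.441 × 10^22 s⁻¹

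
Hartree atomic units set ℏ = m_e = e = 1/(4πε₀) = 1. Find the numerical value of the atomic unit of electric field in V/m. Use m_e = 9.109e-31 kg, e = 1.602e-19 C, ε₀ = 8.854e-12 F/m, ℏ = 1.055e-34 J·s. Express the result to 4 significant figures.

The unique combination of the constants set to 1 with dimensions of electric field is E_au = E_h/(e a₀) = m_e²e⁵/((4πε₀)³ℏ⁴).
E_h = 4.354e-18 J
a₀ = 5.297e-11 m
E_h/(e·a₀) = 5.131e11 V/m

5.131e11 V/m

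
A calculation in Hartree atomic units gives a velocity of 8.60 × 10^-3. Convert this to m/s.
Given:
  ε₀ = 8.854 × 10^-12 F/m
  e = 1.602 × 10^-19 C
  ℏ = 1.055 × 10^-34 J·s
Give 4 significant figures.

1.880 × 10^4 m/s

One atomic unit of velocity: v_au = e²/(4πε₀ℏ) = 2.186 × 10^6 m/s.
8.60 × 10^-3 × 2.186 × 10^6 m/s = 1.880 × 10^4 m/s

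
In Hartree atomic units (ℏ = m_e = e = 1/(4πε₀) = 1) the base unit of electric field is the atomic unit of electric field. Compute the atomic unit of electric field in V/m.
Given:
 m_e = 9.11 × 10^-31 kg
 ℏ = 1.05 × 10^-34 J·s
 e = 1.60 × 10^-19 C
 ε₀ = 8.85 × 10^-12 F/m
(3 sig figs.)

5.20 × 10^11 V/m

E_au = E_h/(e a₀) = m_e²e⁵/((4πε₀)³ℏ⁴)
E_h = 4.38 × 10^-18 J
a₀ = 5.26 × 10^-11 m
E_h/(e·a₀) = 5.20 × 10^11 V/m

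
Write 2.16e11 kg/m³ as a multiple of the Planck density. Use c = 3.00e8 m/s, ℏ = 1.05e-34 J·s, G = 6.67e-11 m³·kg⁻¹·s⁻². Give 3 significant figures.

4.15e-86

Planck density: ρ_P = c⁵/(ℏG²) = 5.20e96 kg/m³.
2.16e11 / 5.20e96 = 4.15e-86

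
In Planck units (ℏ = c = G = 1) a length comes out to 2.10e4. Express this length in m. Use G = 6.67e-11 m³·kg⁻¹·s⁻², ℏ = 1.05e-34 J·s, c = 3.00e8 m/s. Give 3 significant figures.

One Planck length: ℓ_P = √(ℏG/c³) = 1.61e-35 m.
2.10e4 × 1.61e-35 m = 3.38e-31 m

3.38e-31 m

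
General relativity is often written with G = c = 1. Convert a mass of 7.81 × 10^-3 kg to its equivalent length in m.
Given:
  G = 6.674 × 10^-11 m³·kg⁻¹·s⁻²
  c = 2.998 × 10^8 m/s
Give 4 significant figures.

5.799 × 10^-30 m

In G = c = 1 units mass has dimensions of length; the conversion factor is G/c².
7.81 × 10^-3 kg × (G/c²) = 5.799 × 10^-30 m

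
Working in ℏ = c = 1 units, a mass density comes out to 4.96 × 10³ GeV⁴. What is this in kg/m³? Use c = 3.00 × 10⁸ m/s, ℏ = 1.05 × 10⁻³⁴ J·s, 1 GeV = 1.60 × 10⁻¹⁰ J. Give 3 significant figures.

1.16 × 10²⁴ kg/m³

Mass density is [E]/(c²[L]³) = [E]⁴/(ℏ³c⁵).
1 GeV⁴ → 1/(ℏ³c⁵) × (1 GeV in J)⁴ = 2.33 × 10²⁰ kg/m³.
Result: 4.96 × 10³ × 2.33 × 10²⁰ = 1.16 × 10²⁴ kg/m³.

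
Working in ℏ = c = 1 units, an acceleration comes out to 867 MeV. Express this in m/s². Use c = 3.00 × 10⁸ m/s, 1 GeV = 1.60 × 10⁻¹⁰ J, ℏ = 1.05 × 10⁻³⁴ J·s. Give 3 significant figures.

3.96 × 10³² m/s²

Acceleration is [L]/[T]² = c·[E]/ℏ.
1 GeV → c/ℏ × (1 GeV in J) = 4.57 × 10³² m/s².
Convert the energy scale: 867 MeV = 0.867 GeV.
Result: 0.867 × 4.57 × 10³² = 3.96 × 10³² m/s².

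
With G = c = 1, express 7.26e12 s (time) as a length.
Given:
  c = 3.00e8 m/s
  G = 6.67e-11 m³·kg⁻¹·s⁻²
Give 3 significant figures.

Time → length via c.
7.26e12 s × (c) = 2.18e21 m

2.18e21 m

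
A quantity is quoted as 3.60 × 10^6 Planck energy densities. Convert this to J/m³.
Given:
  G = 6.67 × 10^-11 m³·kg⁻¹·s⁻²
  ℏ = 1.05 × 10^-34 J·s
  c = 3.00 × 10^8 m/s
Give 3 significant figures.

1.69 × 10^120 J/m³

One Planck energy density: u_P = c⁷/(ℏG²) = 4.68 × 10^113 J/m³.
3.60 × 10^6 × 4.68 × 10^113 J/m³ = 1.69 × 10^120 J/m³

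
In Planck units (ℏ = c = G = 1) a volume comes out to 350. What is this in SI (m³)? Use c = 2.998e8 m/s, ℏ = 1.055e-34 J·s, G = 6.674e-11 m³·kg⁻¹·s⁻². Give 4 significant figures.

1.478e-102 m³

One Planck volume: V_P = (ℏG/c³)^(3/2) = 4.224e-105 m³.
350 × 4.224e-105 m³ = 1.478e-102 m³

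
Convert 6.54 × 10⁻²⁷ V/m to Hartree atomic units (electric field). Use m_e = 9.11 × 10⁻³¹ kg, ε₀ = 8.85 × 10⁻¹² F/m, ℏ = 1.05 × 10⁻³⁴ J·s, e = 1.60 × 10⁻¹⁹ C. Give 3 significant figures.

1.26 × 10⁻³⁸

atomic unit of electric field: E_au = E_h/(e a₀) = m_e²e⁵/((4πε₀)³ℏ⁴) = 5.20 × 10¹¹ V/m.
6.54 × 10⁻²⁷ / 5.20 × 10¹¹ = 1.26 × 10⁻³⁸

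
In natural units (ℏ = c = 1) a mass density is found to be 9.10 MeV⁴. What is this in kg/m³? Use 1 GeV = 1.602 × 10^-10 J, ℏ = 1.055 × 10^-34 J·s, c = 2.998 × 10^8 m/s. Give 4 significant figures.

2.108 × 10^9 kg/m³

Mass density is [E]/(c²[L]³) = [E]⁴/(ℏ³c⁵).
1 GeV⁴ → 1/(ℏ³c⁵) × (1 GeV in J)⁴ = 2.316 × 10^20 kg/m³.
Convert the energy scale: 9.10 MeV⁴ = 9.10 × 10^-12 GeV⁴.
Result: 9.10 × 10^-12 × 2.316 × 10^20 = 2.108 × 10^9 kg/m³.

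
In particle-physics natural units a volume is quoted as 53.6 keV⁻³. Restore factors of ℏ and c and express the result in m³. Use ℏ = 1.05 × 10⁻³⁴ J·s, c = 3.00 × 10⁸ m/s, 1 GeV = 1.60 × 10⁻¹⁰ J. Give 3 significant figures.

Volume is [L]³ = [E]⁻³·(ℏc)³.
1 GeV⁻³ → (ℏc)³ × (1 GeV in J)⁻³ = 7.63 × 10⁻⁴⁸ m³.
Convert the energy scale: 53.6 keV⁻³ = 5.36 × 10¹⁹ GeV⁻³.
Result: 5.36 × 10¹⁹ × 7.63 × 10⁻⁴⁸ = 4.09 × 10⁻²⁸ m³.

4.09 × 10⁻²⁸ m³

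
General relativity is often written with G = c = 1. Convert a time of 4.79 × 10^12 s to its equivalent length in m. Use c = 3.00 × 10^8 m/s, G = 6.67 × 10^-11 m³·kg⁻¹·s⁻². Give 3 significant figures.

Time → length via c.
4.79 × 10^12 s × (c) = 1.44 × 10^21 m

1.44 × 10^21 m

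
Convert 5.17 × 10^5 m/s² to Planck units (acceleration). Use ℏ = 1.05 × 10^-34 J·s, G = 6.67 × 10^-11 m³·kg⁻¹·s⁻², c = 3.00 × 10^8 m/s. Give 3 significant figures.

Planck acceleration: a_P = √(c⁷/(ℏG)) = 5.59 × 10^51 m/s².
5.17 × 10^5 / 5.59 × 10^51 = 9.25 × 10^-47

9.25 × 10^-47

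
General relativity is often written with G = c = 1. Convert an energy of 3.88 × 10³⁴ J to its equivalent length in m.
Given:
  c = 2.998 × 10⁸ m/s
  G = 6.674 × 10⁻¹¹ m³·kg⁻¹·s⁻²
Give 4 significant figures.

3.205 × 10⁻¹⁰ m

Energy → length via G/c⁴.
3.88 × 10³⁴ J × (G/c⁴) = 3.205 × 10⁻¹⁰ m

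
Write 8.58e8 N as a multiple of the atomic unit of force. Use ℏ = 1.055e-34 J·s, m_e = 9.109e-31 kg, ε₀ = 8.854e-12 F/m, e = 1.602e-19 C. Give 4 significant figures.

atomic unit of force: F_au = E_h/a₀ = m_e²e⁶/((4πε₀)³ℏ⁴) = 8.220e-8 N.
8.58e8 / 8.220e-8 = 1.044e16

1.044e16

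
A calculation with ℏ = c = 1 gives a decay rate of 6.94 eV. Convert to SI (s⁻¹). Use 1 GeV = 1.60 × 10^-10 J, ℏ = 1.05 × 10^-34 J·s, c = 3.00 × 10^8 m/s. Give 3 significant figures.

1.06 × 10^16 s⁻¹

A rate is [E]/ℏ; divide by ℏ.
1 GeV → 1/ℏ × (1 GeV in J) = 1.52 × 10^24 s⁻¹.
Convert the energy scale: 6.94 eV = 6.94 × 10^-9 GeV.
Result: 6.94 × 10^-9 × 1.52 × 10^24 = 1.06 × 10^16 s⁻¹.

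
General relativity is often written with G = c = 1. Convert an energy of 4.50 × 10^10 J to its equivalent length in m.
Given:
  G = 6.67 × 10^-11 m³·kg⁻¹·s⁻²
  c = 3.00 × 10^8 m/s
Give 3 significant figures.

3.71 × 10^-34 m

Energy → length via G/c⁴.
4.50 × 10^10 J × (G/c⁴) = 3.71 × 10^-34 m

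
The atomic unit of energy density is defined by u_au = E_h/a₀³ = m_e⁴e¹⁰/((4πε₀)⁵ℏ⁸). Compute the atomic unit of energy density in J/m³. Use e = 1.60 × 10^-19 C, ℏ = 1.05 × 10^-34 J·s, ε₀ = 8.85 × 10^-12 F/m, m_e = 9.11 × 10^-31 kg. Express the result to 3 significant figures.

3.01 × 10^13 J/m³

u_au = E_h/a₀³ = m_e⁴e¹⁰/((4πε₀)⁵ℏ⁸)
E_h = 4.38 × 10^-18 J
a₀ = 5.26 × 10^-11 m
E_h/a₀³ = 3.01 × 10^13 J/m³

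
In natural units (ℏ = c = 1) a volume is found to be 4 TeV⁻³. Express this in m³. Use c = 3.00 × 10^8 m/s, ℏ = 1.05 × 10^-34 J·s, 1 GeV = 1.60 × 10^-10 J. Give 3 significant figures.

Volume is [L]³ = [E]⁻³·(ℏc)³.
1 GeV⁻³ → (ℏc)³ × (1 GeV in J)⁻³ = 7.63 × 10^-48 m³.
Convert the energy scale: 4 TeV⁻³ = 4.00 × 10^-9 GeV⁻³.
Result: 4.00 × 10^-9 × 7.63 × 10^-48 = 3.05 × 10^-56 m³.

3.05 × 10^-56 m³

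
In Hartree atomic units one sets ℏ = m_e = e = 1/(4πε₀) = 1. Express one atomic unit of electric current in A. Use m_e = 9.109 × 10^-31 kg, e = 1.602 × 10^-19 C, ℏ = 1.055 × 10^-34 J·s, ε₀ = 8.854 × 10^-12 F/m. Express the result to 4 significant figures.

6.612 × 10^-3 A

I_au = e E_h/ℏ = m_e e⁵/((4πε₀)²ℏ³)
E_h = 4.354 × 10^-18 J
e·E_h/ℏ = 6.612 × 10^-3 A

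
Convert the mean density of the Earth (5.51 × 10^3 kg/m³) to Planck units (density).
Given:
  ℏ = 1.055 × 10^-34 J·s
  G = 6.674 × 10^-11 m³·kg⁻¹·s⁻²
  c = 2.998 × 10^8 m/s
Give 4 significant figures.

Planck density: ρ_P = c⁵/(ℏG²) = 5.154 × 10^96 kg/m³.
5.51 × 10^3 / 5.154 × 10^96 = 1.069 × 10^-93

1.069 × 10^-93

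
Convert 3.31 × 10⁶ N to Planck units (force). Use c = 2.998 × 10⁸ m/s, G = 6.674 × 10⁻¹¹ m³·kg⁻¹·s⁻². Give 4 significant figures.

Planck force: F_P = c⁴/G = 1.210 × 10⁴⁴ N.
3.31 × 10⁶ / 1.210 × 10⁴⁴ = 2.735 × 10⁻³⁸

2.735 × 10⁻³⁸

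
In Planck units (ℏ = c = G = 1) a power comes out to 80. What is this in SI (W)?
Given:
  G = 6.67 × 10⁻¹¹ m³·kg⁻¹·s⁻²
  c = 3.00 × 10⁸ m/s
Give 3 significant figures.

2.91 × 10⁵⁴ W

One Planck power: P_P = c⁵/G = 3.64 × 10⁵² W.
80 × 3.64 × 10⁵² W = 2.91 × 10⁵⁴ W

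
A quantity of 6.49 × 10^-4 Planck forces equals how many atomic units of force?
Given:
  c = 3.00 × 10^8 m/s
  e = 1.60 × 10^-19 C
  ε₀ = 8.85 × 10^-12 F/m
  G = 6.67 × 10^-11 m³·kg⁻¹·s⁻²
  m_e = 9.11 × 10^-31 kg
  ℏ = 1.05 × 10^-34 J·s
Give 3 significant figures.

Planck force: F_P = c⁴/G = 1.21 × 10^44 N
atomic unit of force: F_au = E_h/a₀ = m_e²e⁶/((4πε₀)³ℏ⁴) = 8.33 × 10^-8 N
6.49 × 10^-4 × 1.21 × 10^44 / 8.33 × 10^-8 = 9.46 × 10^47

9.46 × 10^47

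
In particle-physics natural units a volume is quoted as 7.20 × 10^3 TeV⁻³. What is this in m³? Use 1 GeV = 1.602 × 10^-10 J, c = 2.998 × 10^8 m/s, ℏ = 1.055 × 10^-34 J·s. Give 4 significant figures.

5.541 × 10^-53 m³

Volume is [L]³ = [E]⁻³·(ℏc)³.
1 GeV⁻³ → (ℏc)³ × (1 GeV in J)⁻³ = 7.696 × 10^-48 m³.
Convert the energy scale: 7.20 × 10^3 TeV⁻³ = 7.20 × 10^-6 GeV⁻³.
Result: 7.20 × 10^-6 × 7.696 × 10^-48 = 5.541 × 10^-53 m³.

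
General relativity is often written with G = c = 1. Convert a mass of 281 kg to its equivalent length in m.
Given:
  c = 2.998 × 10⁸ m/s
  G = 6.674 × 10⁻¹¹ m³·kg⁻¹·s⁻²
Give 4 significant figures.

In G = c = 1 units mass has dimensions of length; the conversion factor is G/c².
281 kg × (G/c²) = 2.087 × 10⁻²⁵ m

2.087 × 10⁻²⁵ m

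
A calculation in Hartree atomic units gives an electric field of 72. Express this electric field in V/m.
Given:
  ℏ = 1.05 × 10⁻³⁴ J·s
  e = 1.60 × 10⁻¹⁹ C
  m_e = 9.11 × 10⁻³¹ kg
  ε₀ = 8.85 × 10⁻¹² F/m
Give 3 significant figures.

One atomic unit of electric field: E_au = E_h/(e a₀) = m_e²e⁵/((4πε₀)³ℏ⁴) = 5.20 × 10¹¹ V/m.
72 × 5.20 × 10¹¹ V/m = 3.75 × 10¹³ V/m

3.75 × 10¹³ V/m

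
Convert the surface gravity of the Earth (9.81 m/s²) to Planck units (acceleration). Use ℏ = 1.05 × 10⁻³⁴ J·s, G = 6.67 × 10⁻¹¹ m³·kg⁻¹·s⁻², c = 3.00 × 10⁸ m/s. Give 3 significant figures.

1.76 × 10⁻⁵¹

Planck acceleration: a_P = √(c⁷/(ℏG)) = 5.59 × 10⁵¹ m/s².
9.81 / 5.59 × 10⁵¹ = 1.76 × 10⁻⁵¹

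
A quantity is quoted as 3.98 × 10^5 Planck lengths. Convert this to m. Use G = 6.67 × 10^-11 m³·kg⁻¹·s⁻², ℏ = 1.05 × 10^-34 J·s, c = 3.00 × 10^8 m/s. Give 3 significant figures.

6.41 × 10^-30 m

One Planck length: ℓ_P = √(ℏG/c³) = 1.61 × 10^-35 m.
3.98 × 10^5 × 1.61 × 10^-35 m = 6.41 × 10^-30 m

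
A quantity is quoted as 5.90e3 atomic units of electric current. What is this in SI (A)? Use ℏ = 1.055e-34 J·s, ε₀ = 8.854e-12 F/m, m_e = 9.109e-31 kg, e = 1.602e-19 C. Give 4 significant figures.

One atomic unit of electric current: I_au = e E_h/ℏ = m_e e⁵/((4πε₀)²ℏ³) = 6.612e-3 A.
5.90e3 × 6.612e-3 A = 39.01 A

39.01 A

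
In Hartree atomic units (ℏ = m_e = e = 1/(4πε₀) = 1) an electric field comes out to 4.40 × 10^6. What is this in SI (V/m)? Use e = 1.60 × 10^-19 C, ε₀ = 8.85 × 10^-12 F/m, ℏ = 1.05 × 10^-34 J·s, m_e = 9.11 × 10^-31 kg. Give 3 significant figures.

2.29 × 10^18 V/m

One atomic unit of electric field: E_au = E_h/(e a₀) = m_e²e⁵/((4πε₀)³ℏ⁴) = 5.20 × 10^11 V/m.
4.40 × 10^6 × 5.20 × 10^11 V/m = 2.29 × 10^18 V/m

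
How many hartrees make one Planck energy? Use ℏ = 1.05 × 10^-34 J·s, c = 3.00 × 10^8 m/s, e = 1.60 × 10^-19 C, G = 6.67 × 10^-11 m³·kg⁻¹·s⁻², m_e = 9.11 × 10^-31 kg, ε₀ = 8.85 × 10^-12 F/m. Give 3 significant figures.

Planck energy: E_P = √(ℏc⁵/G) = 1.96 × 10^9 J
hartree: E_h = m_e e⁴/(4πε₀ℏ)² = 4.38 × 10^-18 J
ratio = 1.96 × 10^9 / 4.38 × 10^-18 = 4.47 × 10^26

4.47 × 10^26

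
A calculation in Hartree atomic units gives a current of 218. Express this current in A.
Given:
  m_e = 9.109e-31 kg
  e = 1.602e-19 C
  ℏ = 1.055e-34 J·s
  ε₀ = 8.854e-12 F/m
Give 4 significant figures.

One atomic unit of electric current: I_au = e E_h/ℏ = m_e e⁵/((4πε₀)²ℏ³) = 6.612e-3 A.
218 × 6.612e-3 A = 1.441 A

1.441 A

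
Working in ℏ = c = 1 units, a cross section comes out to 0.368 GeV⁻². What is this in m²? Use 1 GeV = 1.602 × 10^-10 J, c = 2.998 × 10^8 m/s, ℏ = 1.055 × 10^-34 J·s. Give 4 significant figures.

Area is [L]² = [E]⁻²·(ℏc)²; restore (ℏc)².
1 GeV⁻² → (ℏc)² × (1 GeV in J)⁻² = 3.898 × 10^-32 m².
Result: 0.368 × 3.898 × 10^-32 = 1.434 × 10^-32 m².

1.434 × 10^-32 m²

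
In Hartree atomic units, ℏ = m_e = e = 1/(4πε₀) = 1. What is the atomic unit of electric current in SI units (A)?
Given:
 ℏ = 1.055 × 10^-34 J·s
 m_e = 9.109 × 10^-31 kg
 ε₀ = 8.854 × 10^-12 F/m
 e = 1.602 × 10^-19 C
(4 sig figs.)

The unique combination of the constants set to 1 with dimensions of current is I_au = e E_h/ℏ = m_e e⁵/((4πε₀)²ℏ³).
E_h = 4.354 × 10^-18 J
e·E_h/ℏ = 6.612 × 10^-3 A

6.612 × 10^-3 A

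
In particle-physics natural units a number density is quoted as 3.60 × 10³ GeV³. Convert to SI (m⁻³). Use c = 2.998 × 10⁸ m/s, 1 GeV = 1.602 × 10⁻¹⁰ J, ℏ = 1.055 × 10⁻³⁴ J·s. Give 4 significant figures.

Number density is [L]⁻³ = [E]³/(ℏc)³.
1 GeV³ → 1/(ℏc)³ × (1 GeV in J)³ = 1.299 × 10⁴⁷ m⁻³.
Result: 3.60 × 10³ × 1.299 × 10⁴⁷ = 4.678 × 10⁵⁰ m⁻³.

4.678 × 10⁵⁰ m⁻³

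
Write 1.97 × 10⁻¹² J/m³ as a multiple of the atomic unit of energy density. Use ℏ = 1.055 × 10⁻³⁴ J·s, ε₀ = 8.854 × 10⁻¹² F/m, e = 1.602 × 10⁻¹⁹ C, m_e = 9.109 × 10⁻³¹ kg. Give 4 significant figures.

atomic unit of energy density: u_au = E_h/a₀³ = m_e⁴e¹⁰/((4πε₀)⁵ℏ⁸) = 2.929 × 10¹³ J/m³.
1.97 × 10⁻¹² / 2.929 × 10¹³ = 6.726 × 10⁻²⁶

6.726 × 10⁻²⁶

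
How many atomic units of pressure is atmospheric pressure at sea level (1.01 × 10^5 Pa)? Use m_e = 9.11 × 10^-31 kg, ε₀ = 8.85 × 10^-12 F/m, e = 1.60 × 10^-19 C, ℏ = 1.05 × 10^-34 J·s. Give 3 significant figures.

atomic unit of pressure: P_au = E_h/a₀³ = m_e⁴e¹⁰/((4πε₀)⁵ℏ⁸) = 3.01 × 10^13 Pa.
1.01 × 10^5 / 3.01 × 10^13 = 3.35 × 10^-9

3.35 × 10^-9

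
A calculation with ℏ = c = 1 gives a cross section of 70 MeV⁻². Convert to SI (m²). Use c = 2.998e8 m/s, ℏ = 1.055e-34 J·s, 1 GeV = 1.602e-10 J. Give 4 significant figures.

Area is [L]² = [E]⁻²·(ℏc)²; restore (ℏc)².
1 GeV⁻² → (ℏc)² × (1 GeV in J)⁻² = 3.898e-32 m².
Convert the energy scale: 70 MeV⁻² = 7.00e7 GeV⁻².
Result: 7.00e7 × 3.898e-32 = 2.729e-24 m².

2.729e-24 m²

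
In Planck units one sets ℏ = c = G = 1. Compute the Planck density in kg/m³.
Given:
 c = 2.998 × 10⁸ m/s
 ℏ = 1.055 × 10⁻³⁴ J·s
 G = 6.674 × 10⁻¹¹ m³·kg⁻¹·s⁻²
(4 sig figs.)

5.154 × 10⁹⁶ kg/m³

ρ_P = c⁵/(ℏG²)
  = 2.422 × 10⁴² / 4.699 × 10⁻⁵⁵
  = 5.154 × 10⁹⁶ kg/m³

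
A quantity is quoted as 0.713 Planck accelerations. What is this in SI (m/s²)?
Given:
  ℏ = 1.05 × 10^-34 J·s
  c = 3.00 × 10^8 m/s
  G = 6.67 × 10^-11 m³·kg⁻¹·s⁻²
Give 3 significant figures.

3.98 × 10^51 m/s²

One Planck acceleration: a_P = √(c⁷/(ℏG)) = 5.59 × 10^51 m/s².
0.713 × 5.59 × 10^51 m/s² = 3.98 × 10^51 m/s²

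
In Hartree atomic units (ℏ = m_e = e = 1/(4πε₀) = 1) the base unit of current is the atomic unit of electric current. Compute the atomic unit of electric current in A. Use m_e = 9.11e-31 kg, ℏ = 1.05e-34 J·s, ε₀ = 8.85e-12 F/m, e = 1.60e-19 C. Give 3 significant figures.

6.67e-3 A

I_au = e E_h/ℏ = m_e e⁵/((4πε₀)²ℏ³)
E_h = 4.38e-18 J
e·E_h/ℏ = 6.67e-3 A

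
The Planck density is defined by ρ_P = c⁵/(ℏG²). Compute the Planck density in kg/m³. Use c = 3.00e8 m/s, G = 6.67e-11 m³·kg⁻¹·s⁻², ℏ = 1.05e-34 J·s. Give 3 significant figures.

ρ_P = c⁵/(ℏG²)
  = 2.43e42 / 4.67e-55
  = 5.20e96 kg/m³

5.20e96 kg/m³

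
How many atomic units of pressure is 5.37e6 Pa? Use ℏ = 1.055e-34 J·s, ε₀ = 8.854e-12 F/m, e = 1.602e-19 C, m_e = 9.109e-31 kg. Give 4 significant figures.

1.833e-7

atomic unit of pressure: P_au = E_h/a₀³ = m_e⁴e¹⁰/((4πε₀)⁵ℏ⁸) = 2.929e13 Pa.
5.37e6 / 2.929e13 = 1.833e-7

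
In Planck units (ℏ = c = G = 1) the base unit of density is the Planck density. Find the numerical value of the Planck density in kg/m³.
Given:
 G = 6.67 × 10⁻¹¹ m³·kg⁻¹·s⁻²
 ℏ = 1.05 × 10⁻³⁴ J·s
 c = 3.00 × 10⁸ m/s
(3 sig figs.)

ρ_P = c⁵/(ℏG²)
  = 2.43 × 10⁴² / 4.67 × 10⁻⁵⁵
  = 5.20 × 10⁹⁶ kg/m³

5.20 × 10⁹⁶ kg/m³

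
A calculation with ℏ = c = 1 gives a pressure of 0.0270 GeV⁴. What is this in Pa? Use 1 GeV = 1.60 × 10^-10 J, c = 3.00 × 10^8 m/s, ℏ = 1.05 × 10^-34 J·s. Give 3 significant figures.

5.66 × 10^35 Pa

Pressure is [E]/[L]³ = [E]⁴/(ℏc)³.
1 GeV⁴ → 1/(ℏc)³ × (1 GeV in J)⁴ = 2.10 × 10^37 Pa.
Result: 0.0270 × 2.10 × 10^37 = 5.66 × 10^35 Pa.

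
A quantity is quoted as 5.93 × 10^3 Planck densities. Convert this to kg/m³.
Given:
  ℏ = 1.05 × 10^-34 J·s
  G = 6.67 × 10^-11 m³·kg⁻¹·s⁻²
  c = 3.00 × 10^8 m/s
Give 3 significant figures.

3.08 × 10^100 kg/m³

One Planck density: ρ_P = c⁵/(ℏG²) = 5.20 × 10^96 kg/m³.
5.93 × 10^3 × 5.20 × 10^96 kg/m³ = 3.08 × 10^100 kg/m³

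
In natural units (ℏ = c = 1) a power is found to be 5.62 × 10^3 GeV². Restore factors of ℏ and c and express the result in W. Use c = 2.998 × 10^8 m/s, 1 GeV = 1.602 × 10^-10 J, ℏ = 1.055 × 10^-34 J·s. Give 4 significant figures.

Power is [E]/[T] = [E]²/ℏ.
1 GeV² → 1/ℏ × (1 GeV in J)² = 2.433 × 10^14 W.
Result: 5.62 × 10^3 × 2.433 × 10^14 = 1.367 × 10^18 W.

1.367 × 10^18 W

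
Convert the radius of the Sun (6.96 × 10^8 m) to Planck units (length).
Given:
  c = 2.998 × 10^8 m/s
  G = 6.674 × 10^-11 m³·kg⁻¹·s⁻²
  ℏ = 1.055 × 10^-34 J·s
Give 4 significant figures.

Planck length: ℓ_P = √(ℏG/c³) = 1.616 × 10^-35 m.
6.96 × 10^8 / 1.616 × 10^-35 = 4.306 × 10^43

4.306 × 10^43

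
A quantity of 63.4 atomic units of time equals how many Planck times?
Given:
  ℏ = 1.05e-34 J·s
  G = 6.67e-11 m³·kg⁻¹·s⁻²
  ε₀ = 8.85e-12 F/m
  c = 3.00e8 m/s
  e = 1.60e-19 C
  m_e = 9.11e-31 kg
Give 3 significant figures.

2.83e28

atomic unit of time: τ_au = (4πε₀)²ℏ³/(m_e e⁴) = 2.40e-17 s
Planck time: t_P = √(ℏG/c⁵) = 5.37e-44 s
63.4 × 2.40e-17 / 5.37e-44 = 2.83e28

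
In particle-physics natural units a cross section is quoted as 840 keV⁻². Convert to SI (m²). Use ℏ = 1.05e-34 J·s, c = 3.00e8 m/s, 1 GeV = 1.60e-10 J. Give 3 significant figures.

Area is [L]² = [E]⁻²·(ℏc)²; restore (ℏc)².
1 GeV⁻² → (ℏc)² × (1 GeV in J)⁻² = 3.88e-32 m².
Convert the energy scale: 840 keV⁻² = 8.40e14 GeV⁻².
Result: 8.40e14 × 3.88e-32 = 3.26e-17 m².

3.26e-17 m²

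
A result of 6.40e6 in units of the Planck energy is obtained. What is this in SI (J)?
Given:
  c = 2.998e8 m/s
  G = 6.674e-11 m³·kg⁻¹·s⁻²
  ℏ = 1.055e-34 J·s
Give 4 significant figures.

1.252e16 J

One Planck energy: E_P = √(ℏc⁵/G) = 1.957e9 J.
6.40e6 × 1.957e9 J = 1.252e16 J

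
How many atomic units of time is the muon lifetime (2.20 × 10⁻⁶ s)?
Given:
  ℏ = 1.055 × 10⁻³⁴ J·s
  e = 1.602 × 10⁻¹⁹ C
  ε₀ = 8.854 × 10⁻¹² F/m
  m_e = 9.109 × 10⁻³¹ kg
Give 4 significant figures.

9.080 × 10¹⁰

atomic unit of time: τ_au = (4πε₀)²ℏ³/(m_e e⁴) = 2.423 × 10⁻¹⁷ s.
2.20 × 10⁻⁶ / 2.423 × 10⁻¹⁷ = 9.080 × 10¹⁰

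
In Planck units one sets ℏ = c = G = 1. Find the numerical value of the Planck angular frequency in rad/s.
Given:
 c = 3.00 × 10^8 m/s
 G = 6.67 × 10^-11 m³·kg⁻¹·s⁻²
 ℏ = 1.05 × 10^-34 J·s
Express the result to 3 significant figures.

ω_P = √(c⁵/(ℏG))
  = √(3.47 × 10^86)
  = 1.86 × 10^43 rad/s

1.86 × 10^43 rad/s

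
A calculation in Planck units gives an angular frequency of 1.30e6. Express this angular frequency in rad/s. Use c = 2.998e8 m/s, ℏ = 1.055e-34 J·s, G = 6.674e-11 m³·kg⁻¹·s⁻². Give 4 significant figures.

One Planck angular frequency: ω_P = √(c⁵/(ℏG)) = 1.855e43 rad/s.
1.30e6 × 1.855e43 rad/s = 2.411e49 rad/s

2.411e49 rad/s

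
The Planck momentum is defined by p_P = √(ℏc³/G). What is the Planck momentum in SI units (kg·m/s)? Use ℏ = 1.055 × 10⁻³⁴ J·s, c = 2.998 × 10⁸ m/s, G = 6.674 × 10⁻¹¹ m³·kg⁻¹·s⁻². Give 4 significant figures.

p_P = √(ℏc³/G)
  = √(42.60)
  = 6.527 kg·m/s

6.527 kg·m/s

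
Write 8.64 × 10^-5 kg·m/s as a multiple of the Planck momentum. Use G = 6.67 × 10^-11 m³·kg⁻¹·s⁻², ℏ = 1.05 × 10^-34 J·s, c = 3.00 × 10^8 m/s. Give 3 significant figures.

1.33 × 10^-5

Planck momentum: p_P = √(ℏc³/G) = 6.52 kg·m/s.
8.64 × 10^-5 / 6.52 = 1.33 × 10^-5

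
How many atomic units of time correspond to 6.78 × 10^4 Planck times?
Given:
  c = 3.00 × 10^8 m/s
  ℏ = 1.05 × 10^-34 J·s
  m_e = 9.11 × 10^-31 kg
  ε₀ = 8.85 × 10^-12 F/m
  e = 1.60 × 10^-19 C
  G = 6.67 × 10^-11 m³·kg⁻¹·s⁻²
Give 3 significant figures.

Planck time: t_P = √(ℏG/c⁵) = 5.37 × 10^-44 s
atomic unit of time: τ_au = (4πε₀)²ℏ³/(m_e e⁴) = 2.40 × 10^-17 s
6.78 × 10^4 × 5.37 × 10^-44 / 2.40 × 10^-17 = 1.52 × 10^-22

1.52 × 10^-22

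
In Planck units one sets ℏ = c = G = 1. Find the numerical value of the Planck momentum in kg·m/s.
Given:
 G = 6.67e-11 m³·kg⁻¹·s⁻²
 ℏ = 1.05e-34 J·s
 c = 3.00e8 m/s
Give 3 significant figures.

p_P = √(ℏc³/G)
  = √(42.5)
  = 6.52 kg·m/s

6.52 kg·m/s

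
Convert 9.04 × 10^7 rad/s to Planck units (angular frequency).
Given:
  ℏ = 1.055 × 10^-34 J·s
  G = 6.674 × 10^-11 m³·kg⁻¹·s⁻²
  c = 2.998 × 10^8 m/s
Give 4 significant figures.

Planck angular frequency: ω_P = √(c⁵/(ℏG)) = 1.855 × 10^43 rad/s.
9.04 × 10^7 / 1.855 × 10^43 = 4.874 × 10^-36

4.874 × 10^-36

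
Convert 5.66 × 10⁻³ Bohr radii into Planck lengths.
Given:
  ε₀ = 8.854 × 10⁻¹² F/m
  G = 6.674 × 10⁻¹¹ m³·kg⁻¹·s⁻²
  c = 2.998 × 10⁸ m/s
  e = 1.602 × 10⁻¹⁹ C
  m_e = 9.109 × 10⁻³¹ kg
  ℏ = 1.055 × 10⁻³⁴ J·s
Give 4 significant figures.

Bohr radius: a₀ = 4πε₀ℏ²/(m_e e²) = 5.297 × 10⁻¹¹ m
Planck length: ℓ_P = √(ℏG/c³) = 1.616 × 10⁻³⁵ m
5.66 × 10⁻³ × 5.297 × 10⁻¹¹ / 1.616 × 10⁻³⁵ = 1.855 × 10²²

1.855 × 10²²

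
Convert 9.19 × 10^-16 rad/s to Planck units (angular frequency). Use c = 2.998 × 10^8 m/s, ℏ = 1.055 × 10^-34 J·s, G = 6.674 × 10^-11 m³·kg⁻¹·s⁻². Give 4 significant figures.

4.955 × 10^-59

Planck angular frequency: ω_P = √(c⁵/(ℏG)) = 1.855 × 10^43 rad/s.
9.19 × 10^-16 / 1.855 × 10^43 = 4.955 × 10^-59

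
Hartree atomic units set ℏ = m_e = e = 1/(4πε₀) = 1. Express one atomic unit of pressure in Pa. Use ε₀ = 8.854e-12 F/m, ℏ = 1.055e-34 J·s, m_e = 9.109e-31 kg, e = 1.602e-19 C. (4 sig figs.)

Dimensional analysis gives P_au = E_h/a₀³ = m_e⁴e¹⁰/((4πε₀)⁵ℏ⁸).
E_h = 4.354e-18 J
a₀ = 5.297e-11 m
E_h/a₀³ = 2.929e13 Pa

2.929e13 Pa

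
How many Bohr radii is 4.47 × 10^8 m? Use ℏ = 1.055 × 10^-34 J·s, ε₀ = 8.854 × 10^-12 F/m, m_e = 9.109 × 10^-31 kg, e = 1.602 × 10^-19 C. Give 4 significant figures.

Bohr radius: a₀ = 4πε₀ℏ²/(m_e e²) = 5.297 × 10^-11 m.
4.47 × 10^8 / 5.297 × 10^-11 = 8.438 × 10^18

8.438 × 10^18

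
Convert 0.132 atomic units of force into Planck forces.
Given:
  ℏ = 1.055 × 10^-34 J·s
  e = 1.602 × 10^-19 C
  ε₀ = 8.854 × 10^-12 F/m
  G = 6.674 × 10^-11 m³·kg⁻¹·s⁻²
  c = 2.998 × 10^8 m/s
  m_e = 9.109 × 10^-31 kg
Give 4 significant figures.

atomic unit of force: F_au = E_h/a₀ = m_e²e⁶/((4πε₀)³ℏ⁴) = 8.220 × 10^-8 N
Planck force: F_P = c⁴/G = 1.210 × 10^44 N
0.132 × 8.220 × 10^-8 / 1.210 × 10^44 = 8.964 × 10^-53

8.964 × 10^-53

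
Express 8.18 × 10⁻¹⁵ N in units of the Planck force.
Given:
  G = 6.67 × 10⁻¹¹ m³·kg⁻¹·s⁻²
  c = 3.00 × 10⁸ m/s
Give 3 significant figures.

Planck force: F_P = c⁴/G = 1.21 × 10⁴⁴ N.
8.18 × 10⁻¹⁵ / 1.21 × 10⁴⁴ = 6.74 × 10⁻⁵⁹

6.74 × 10⁻⁵⁹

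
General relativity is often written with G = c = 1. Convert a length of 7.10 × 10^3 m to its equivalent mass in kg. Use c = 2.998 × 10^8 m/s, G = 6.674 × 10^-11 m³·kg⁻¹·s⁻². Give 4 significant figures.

9.562 × 10^30 kg

Length → mass via c²/G.
7.10 × 10^3 m × (c²/G) = 9.562 × 10^30 kg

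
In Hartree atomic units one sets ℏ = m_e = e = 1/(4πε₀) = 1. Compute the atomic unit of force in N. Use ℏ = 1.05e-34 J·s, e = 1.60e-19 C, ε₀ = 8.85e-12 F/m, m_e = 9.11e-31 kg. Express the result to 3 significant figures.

F_au = E_h/a₀ = m_e²e⁶/((4πε₀)³ℏ⁴)
E_h = 4.38e-18 J
a₀ = 5.26e-11 m
E_h/a₀ = 8.33e-8 N

8.33e-8 N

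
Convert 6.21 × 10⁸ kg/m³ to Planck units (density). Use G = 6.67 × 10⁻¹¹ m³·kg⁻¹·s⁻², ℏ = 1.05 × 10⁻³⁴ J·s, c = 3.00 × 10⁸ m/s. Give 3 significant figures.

1.19 × 10⁻⁸⁸

Planck density: ρ_P = c⁵/(ℏG²) = 5.20 × 10⁹⁶ kg/m³.
6.21 × 10⁸ / 5.20 × 10⁹⁶ = 1.19 × 10⁻⁸⁸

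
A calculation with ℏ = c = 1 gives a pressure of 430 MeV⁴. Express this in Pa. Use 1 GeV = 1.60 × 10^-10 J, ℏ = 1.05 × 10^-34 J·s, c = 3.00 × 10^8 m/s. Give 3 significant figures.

9.02 × 10^27 Pa

Pressure is [E]/[L]³ = [E]⁴/(ℏc)³.
1 GeV⁴ → 1/(ℏc)³ × (1 GeV in J)⁴ = 2.10 × 10^37 Pa.
Convert the energy scale: 430 MeV⁴ = 4.30 × 10^-10 GeV⁴.
Result: 4.30 × 10^-10 × 2.10 × 10^37 = 9.02 × 10^27 Pa.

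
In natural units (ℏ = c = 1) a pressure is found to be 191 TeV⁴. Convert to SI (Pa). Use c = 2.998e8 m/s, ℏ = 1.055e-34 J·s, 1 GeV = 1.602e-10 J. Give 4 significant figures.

Pressure is [E]/[L]³ = [E]⁴/(ℏc)³.
1 GeV⁴ → 1/(ℏc)³ × (1 GeV in J)⁴ = 2.082e37 Pa.
Convert the energy scale: 191 TeV⁴ = 1.91e14 GeV⁴.
Result: 1.91e14 × 2.082e37 = 3.976e51 Pa.

3.976e51 Pa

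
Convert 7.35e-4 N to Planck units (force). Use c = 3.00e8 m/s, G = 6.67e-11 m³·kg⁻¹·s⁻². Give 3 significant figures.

Planck force: F_P = c⁴/G = 1.21e44 N.
7.35e-4 / 1.21e44 = 6.05e-48

6.05e-48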